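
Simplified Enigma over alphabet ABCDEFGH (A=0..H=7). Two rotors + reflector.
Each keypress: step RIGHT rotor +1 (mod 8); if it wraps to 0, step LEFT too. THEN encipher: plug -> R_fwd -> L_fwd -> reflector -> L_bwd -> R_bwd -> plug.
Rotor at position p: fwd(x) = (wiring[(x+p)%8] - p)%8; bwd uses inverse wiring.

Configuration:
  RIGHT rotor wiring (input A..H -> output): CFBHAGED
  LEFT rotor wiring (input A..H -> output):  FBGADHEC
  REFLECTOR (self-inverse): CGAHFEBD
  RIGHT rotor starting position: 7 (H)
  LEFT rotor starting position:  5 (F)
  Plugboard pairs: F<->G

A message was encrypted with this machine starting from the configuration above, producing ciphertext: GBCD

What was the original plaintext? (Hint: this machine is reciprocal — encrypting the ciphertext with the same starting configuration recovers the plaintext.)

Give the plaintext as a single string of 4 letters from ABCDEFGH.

Answer: CDGH

Derivation:
Char 1 ('G'): step: R->0, L->6 (L advanced); G->plug->F->R->G->L->F->refl->E->L'->B->R'->C->plug->C
Char 2 ('B'): step: R->1, L=6; B->plug->B->R->A->L->G->refl->B->L'->H->R'->D->plug->D
Char 3 ('C'): step: R->2, L=6; C->plug->C->R->G->L->F->refl->E->L'->B->R'->F->plug->G
Char 4 ('D'): step: R->3, L=6; D->plug->D->R->B->L->E->refl->F->L'->G->R'->H->plug->H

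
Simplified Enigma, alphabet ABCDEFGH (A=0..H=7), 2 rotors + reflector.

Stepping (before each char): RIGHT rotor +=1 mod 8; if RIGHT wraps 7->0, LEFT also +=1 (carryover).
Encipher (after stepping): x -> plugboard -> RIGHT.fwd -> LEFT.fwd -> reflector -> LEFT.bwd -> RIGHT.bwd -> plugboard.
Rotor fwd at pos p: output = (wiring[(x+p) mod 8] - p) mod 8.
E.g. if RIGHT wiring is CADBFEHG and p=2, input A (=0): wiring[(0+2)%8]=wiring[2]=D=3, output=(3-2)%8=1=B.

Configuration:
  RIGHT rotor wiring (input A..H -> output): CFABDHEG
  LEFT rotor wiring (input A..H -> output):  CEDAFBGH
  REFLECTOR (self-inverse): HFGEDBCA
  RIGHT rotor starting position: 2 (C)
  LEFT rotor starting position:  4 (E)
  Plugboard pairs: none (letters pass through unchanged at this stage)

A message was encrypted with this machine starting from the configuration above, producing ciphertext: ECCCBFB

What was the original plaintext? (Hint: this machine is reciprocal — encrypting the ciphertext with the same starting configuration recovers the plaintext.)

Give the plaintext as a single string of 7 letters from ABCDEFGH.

Char 1 ('E'): step: R->3, L=4; E->plug->E->R->D->L->D->refl->E->L'->H->R'->F->plug->F
Char 2 ('C'): step: R->4, L=4; C->plug->C->R->A->L->B->refl->F->L'->B->R'->F->plug->F
Char 3 ('C'): step: R->5, L=4; C->plug->C->R->B->L->F->refl->B->L'->A->R'->E->plug->E
Char 4 ('C'): step: R->6, L=4; C->plug->C->R->E->L->G->refl->C->L'->C->R'->E->plug->E
Char 5 ('B'): step: R->7, L=4; B->plug->B->R->D->L->D->refl->E->L'->H->R'->A->plug->A
Char 6 ('F'): step: R->0, L->5 (L advanced); F->plug->F->R->H->L->A->refl->H->L'->E->R'->G->plug->G
Char 7 ('B'): step: R->1, L=5; B->plug->B->R->H->L->A->refl->H->L'->E->R'->A->plug->A

Answer: FFEEAGA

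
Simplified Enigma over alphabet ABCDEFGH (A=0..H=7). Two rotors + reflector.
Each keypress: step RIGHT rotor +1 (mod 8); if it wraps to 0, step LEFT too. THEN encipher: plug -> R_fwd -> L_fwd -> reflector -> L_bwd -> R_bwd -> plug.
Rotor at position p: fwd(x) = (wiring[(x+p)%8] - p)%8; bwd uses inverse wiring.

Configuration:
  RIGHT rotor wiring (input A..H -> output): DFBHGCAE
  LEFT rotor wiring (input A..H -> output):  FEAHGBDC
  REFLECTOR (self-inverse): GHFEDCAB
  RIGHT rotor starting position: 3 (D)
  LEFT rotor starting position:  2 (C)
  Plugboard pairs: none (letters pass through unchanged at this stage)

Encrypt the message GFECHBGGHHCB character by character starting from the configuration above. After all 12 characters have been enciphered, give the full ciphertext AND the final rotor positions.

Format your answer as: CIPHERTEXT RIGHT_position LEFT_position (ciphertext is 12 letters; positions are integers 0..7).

Char 1 ('G'): step: R->4, L=2; G->plug->G->R->F->L->A->refl->G->L'->A->R'->D->plug->D
Char 2 ('F'): step: R->5, L=2; F->plug->F->R->E->L->B->refl->H->L'->D->R'->B->plug->B
Char 3 ('E'): step: R->6, L=2; E->plug->E->R->D->L->H->refl->B->L'->E->R'->H->plug->H
Char 4 ('C'): step: R->7, L=2; C->plug->C->R->G->L->D->refl->E->L'->C->R'->D->plug->D
Char 5 ('H'): step: R->0, L->3 (L advanced); H->plug->H->R->E->L->H->refl->B->L'->G->R'->E->plug->E
Char 6 ('B'): step: R->1, L=3; B->plug->B->R->A->L->E->refl->D->L'->B->R'->E->plug->E
Char 7 ('G'): step: R->2, L=3; G->plug->G->R->B->L->D->refl->E->L'->A->R'->D->plug->D
Char 8 ('G'): step: R->3, L=3; G->plug->G->R->C->L->G->refl->A->L'->D->R'->B->plug->B
Char 9 ('H'): step: R->4, L=3; H->plug->H->R->D->L->A->refl->G->L'->C->R'->A->plug->A
Char 10 ('H'): step: R->5, L=3; H->plug->H->R->B->L->D->refl->E->L'->A->R'->E->plug->E
Char 11 ('C'): step: R->6, L=3; C->plug->C->R->F->L->C->refl->F->L'->H->R'->D->plug->D
Char 12 ('B'): step: R->7, L=3; B->plug->B->R->E->L->H->refl->B->L'->G->R'->C->plug->C
Final: ciphertext=DBHDEEDBAEDC, RIGHT=7, LEFT=3

Answer: DBHDEEDBAEDC 7 3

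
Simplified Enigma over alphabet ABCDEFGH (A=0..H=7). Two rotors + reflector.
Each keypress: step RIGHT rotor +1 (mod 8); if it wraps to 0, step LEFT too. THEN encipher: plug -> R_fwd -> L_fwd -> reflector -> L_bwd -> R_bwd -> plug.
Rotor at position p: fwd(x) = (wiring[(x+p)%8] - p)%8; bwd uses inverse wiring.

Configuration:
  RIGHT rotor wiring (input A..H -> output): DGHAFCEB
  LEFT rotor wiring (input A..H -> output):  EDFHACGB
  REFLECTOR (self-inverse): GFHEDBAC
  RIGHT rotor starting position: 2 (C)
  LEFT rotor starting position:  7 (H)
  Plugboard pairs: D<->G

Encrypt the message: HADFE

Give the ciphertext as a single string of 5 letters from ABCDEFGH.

Char 1 ('H'): step: R->3, L=7; H->plug->H->R->E->L->A->refl->G->L'->D->R'->G->plug->D
Char 2 ('A'): step: R->4, L=7; A->plug->A->R->B->L->F->refl->B->L'->F->R'->D->plug->G
Char 3 ('D'): step: R->5, L=7; D->plug->G->R->D->L->G->refl->A->L'->E->R'->C->plug->C
Char 4 ('F'): step: R->6, L=7; F->plug->F->R->C->L->E->refl->D->L'->G->R'->A->plug->A
Char 5 ('E'): step: R->7, L=7; E->plug->E->R->B->L->F->refl->B->L'->F->R'->H->plug->H

Answer: DGCAH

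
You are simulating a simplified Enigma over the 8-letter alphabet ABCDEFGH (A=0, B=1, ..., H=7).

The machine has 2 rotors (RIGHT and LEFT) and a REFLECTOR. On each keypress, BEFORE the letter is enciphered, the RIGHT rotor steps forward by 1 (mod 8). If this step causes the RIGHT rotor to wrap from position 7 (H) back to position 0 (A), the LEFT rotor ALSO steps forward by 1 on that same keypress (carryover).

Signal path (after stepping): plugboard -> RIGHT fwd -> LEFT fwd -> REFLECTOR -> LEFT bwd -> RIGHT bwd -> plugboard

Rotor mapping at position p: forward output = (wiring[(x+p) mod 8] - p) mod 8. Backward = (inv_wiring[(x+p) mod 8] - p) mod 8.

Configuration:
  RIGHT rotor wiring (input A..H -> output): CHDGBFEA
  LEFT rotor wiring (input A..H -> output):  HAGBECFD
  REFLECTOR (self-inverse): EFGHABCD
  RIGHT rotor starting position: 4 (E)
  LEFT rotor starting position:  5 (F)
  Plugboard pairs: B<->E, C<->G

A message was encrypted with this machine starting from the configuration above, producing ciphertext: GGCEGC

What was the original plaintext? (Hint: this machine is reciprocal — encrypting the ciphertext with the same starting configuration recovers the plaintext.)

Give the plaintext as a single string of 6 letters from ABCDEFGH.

Char 1 ('G'): step: R->5, L=5; G->plug->C->R->D->L->C->refl->G->L'->C->R'->E->plug->B
Char 2 ('G'): step: R->6, L=5; G->plug->C->R->E->L->D->refl->H->L'->H->R'->H->plug->H
Char 3 ('C'): step: R->7, L=5; C->plug->G->R->G->L->E->refl->A->L'->B->R'->A->plug->A
Char 4 ('E'): step: R->0, L->6 (L advanced); E->plug->B->R->H->L->E->refl->A->L'->E->R'->G->plug->C
Char 5 ('G'): step: R->1, L=6; G->plug->C->R->F->L->D->refl->H->L'->A->R'->D->plug->D
Char 6 ('C'): step: R->2, L=6; C->plug->G->R->A->L->H->refl->D->L'->F->R'->H->plug->H

Answer: BHACDH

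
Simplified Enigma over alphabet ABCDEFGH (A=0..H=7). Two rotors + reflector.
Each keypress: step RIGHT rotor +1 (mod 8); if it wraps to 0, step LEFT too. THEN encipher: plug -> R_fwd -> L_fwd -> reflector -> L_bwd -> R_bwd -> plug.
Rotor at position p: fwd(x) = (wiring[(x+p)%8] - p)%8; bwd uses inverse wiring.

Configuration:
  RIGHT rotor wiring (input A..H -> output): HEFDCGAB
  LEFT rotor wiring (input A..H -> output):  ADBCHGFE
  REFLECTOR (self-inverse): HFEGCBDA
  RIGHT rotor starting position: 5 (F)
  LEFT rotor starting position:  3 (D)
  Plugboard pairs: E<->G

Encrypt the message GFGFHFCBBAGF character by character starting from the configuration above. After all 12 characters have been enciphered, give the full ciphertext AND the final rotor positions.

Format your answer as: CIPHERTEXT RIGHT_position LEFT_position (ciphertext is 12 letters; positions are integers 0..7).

Char 1 ('G'): step: R->6, L=3; G->plug->E->R->H->L->G->refl->D->L'->C->R'->A->plug->A
Char 2 ('F'): step: R->7, L=3; F->plug->F->R->D->L->C->refl->E->L'->B->R'->H->plug->H
Char 3 ('G'): step: R->0, L->4 (L advanced); G->plug->E->R->C->L->B->refl->F->L'->G->R'->F->plug->F
Char 4 ('F'): step: R->1, L=4; F->plug->F->R->H->L->G->refl->D->L'->A->R'->G->plug->E
Char 5 ('H'): step: R->2, L=4; H->plug->H->R->C->L->B->refl->F->L'->G->R'->E->plug->G
Char 6 ('F'): step: R->3, L=4; F->plug->F->R->E->L->E->refl->C->L'->B->R'->G->plug->E
Char 7 ('C'): step: R->4, L=4; C->plug->C->R->E->L->E->refl->C->L'->B->R'->G->plug->E
Char 8 ('B'): step: R->5, L=4; B->plug->B->R->D->L->A->refl->H->L'->F->R'->H->plug->H
Char 9 ('B'): step: R->6, L=4; B->plug->B->R->D->L->A->refl->H->L'->F->R'->F->plug->F
Char 10 ('A'): step: R->7, L=4; A->plug->A->R->C->L->B->refl->F->L'->G->R'->D->plug->D
Char 11 ('G'): step: R->0, L->5 (L advanced); G->plug->E->R->C->L->H->refl->A->L'->B->R'->H->plug->H
Char 12 ('F'): step: R->1, L=5; F->plug->F->R->H->L->C->refl->E->L'->F->R'->E->plug->G
Final: ciphertext=AHFEGEEHFDHG, RIGHT=1, LEFT=5

Answer: AHFEGEEHFDHG 1 5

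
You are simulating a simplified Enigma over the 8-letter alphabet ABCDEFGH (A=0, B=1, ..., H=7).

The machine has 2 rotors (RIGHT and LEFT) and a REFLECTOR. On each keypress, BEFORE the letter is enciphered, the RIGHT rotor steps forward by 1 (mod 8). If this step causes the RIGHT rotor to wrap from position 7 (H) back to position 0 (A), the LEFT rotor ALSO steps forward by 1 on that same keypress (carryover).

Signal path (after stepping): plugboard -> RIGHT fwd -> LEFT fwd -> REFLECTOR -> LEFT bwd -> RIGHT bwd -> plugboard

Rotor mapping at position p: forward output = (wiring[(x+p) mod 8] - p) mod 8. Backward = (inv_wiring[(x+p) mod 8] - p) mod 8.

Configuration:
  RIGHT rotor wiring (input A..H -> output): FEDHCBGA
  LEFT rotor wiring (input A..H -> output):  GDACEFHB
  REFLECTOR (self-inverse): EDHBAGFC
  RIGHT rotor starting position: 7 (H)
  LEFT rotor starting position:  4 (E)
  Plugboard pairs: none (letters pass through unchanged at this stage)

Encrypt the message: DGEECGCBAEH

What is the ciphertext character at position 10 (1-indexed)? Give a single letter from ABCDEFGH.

Char 1 ('D'): step: R->0, L->5 (L advanced); D->plug->D->R->H->L->H->refl->C->L'->B->R'->F->plug->F
Char 2 ('G'): step: R->1, L=5; G->plug->G->R->H->L->H->refl->C->L'->B->R'->D->plug->D
Char 3 ('E'): step: R->2, L=5; E->plug->E->R->E->L->G->refl->F->L'->G->R'->F->plug->F
Char 4 ('E'): step: R->3, L=5; E->plug->E->R->F->L->D->refl->B->L'->D->R'->D->plug->D
Char 5 ('C'): step: R->4, L=5; C->plug->C->R->C->L->E->refl->A->L'->A->R'->F->plug->F
Char 6 ('G'): step: R->5, L=5; G->plug->G->R->C->L->E->refl->A->L'->A->R'->D->plug->D
Char 7 ('C'): step: R->6, L=5; C->plug->C->R->H->L->H->refl->C->L'->B->R'->F->plug->F
Char 8 ('B'): step: R->7, L=5; B->plug->B->R->G->L->F->refl->G->L'->E->R'->D->plug->D
Char 9 ('A'): step: R->0, L->6 (L advanced); A->plug->A->R->F->L->E->refl->A->L'->C->R'->E->plug->E
Char 10 ('E'): step: R->1, L=6; E->plug->E->R->A->L->B->refl->D->L'->B->R'->D->plug->D

D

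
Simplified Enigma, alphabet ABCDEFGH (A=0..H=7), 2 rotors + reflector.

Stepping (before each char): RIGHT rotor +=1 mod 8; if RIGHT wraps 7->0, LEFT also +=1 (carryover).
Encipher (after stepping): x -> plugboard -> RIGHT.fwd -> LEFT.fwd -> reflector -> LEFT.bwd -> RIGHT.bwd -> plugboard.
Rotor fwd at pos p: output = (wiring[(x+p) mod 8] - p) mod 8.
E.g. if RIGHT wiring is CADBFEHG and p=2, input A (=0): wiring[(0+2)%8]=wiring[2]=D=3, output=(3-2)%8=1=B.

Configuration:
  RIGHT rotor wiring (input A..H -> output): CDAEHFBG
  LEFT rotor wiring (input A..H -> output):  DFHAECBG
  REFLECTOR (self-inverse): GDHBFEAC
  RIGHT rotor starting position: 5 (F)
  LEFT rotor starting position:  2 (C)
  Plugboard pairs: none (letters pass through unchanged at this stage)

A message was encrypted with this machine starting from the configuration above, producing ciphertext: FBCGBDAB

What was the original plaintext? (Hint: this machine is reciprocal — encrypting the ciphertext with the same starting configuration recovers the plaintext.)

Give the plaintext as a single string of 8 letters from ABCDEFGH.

Char 1 ('F'): step: R->6, L=2; F->plug->F->R->G->L->B->refl->D->L'->H->R'->H->plug->H
Char 2 ('B'): step: R->7, L=2; B->plug->B->R->D->L->A->refl->G->L'->B->R'->D->plug->D
Char 3 ('C'): step: R->0, L->3 (L advanced); C->plug->C->R->A->L->F->refl->E->L'->H->R'->E->plug->E
Char 4 ('G'): step: R->1, L=3; G->plug->G->R->F->L->A->refl->G->L'->D->R'->C->plug->C
Char 5 ('B'): step: R->2, L=3; B->plug->B->R->C->L->H->refl->C->L'->G->R'->A->plug->A
Char 6 ('D'): step: R->3, L=3; D->plug->D->R->G->L->C->refl->H->L'->C->R'->C->plug->C
Char 7 ('A'): step: R->4, L=3; A->plug->A->R->D->L->G->refl->A->L'->F->R'->C->plug->C
Char 8 ('B'): step: R->5, L=3; B->plug->B->R->E->L->D->refl->B->L'->B->R'->C->plug->C

Answer: HDECACCC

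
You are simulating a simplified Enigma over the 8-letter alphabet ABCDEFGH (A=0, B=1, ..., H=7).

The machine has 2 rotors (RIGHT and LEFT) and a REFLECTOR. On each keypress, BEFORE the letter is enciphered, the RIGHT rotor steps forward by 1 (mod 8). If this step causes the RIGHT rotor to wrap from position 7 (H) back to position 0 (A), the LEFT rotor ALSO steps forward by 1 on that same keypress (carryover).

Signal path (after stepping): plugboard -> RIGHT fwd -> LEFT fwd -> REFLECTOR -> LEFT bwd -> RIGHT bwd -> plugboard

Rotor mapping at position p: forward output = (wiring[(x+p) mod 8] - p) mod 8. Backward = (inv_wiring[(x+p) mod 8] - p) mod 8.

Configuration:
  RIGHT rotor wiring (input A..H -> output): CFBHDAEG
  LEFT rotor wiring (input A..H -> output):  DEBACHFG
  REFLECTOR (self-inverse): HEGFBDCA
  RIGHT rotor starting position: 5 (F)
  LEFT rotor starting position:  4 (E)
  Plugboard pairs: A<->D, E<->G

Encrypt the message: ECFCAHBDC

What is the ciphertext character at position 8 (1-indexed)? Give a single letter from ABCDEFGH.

Char 1 ('E'): step: R->6, L=4; E->plug->G->R->F->L->A->refl->H->L'->E->R'->C->plug->C
Char 2 ('C'): step: R->7, L=4; C->plug->C->R->G->L->F->refl->D->L'->B->R'->G->plug->E
Char 3 ('F'): step: R->0, L->5 (L advanced); F->plug->F->R->A->L->C->refl->G->L'->D->R'->E->plug->G
Char 4 ('C'): step: R->1, L=5; C->plug->C->R->G->L->D->refl->F->L'->H->R'->E->plug->G
Char 5 ('A'): step: R->2, L=5; A->plug->D->R->G->L->D->refl->F->L'->H->R'->A->plug->D
Char 6 ('H'): step: R->3, L=5; H->plug->H->R->G->L->D->refl->F->L'->H->R'->F->plug->F
Char 7 ('B'): step: R->4, L=5; B->plug->B->R->E->L->H->refl->A->L'->B->R'->F->plug->F
Char 8 ('D'): step: R->5, L=5; D->plug->A->R->D->L->G->refl->C->L'->A->R'->E->plug->G

G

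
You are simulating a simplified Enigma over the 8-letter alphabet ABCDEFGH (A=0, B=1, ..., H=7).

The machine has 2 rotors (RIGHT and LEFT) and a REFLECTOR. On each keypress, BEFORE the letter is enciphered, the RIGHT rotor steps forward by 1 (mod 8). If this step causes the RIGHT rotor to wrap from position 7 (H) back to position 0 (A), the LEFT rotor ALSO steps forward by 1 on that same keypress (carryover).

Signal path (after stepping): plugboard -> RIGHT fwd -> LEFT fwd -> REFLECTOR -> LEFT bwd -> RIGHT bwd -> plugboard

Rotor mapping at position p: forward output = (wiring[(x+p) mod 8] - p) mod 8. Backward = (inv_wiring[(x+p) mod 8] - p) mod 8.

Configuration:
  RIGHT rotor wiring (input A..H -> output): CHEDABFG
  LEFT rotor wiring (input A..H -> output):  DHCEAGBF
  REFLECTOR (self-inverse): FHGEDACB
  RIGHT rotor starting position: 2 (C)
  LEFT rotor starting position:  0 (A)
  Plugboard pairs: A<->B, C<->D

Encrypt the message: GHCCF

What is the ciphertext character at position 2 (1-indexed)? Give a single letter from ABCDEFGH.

Char 1 ('G'): step: R->3, L=0; G->plug->G->R->E->L->A->refl->F->L'->H->R'->F->plug->F
Char 2 ('H'): step: R->4, L=0; H->plug->H->R->H->L->F->refl->A->L'->E->R'->A->plug->B

B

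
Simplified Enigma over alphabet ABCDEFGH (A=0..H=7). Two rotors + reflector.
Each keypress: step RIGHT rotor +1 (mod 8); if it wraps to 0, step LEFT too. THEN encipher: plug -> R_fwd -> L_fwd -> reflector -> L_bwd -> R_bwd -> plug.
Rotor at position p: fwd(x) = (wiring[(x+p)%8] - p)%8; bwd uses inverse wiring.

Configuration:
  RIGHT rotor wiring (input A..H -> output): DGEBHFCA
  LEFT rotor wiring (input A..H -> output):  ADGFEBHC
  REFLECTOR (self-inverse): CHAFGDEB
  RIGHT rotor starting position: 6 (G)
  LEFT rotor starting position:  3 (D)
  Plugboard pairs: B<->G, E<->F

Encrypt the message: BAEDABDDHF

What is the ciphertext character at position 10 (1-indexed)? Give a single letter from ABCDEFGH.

Char 1 ('B'): step: R->7, L=3; B->plug->G->R->G->L->A->refl->C->L'->A->R'->F->plug->E
Char 2 ('A'): step: R->0, L->4 (L advanced); A->plug->A->R->D->L->G->refl->E->L'->E->R'->C->plug->C
Char 3 ('E'): step: R->1, L=4; E->plug->F->R->B->L->F->refl->D->L'->C->R'->H->plug->H
Char 4 ('D'): step: R->2, L=4; D->plug->D->R->D->L->G->refl->E->L'->E->R'->H->plug->H
Char 5 ('A'): step: R->3, L=4; A->plug->A->R->G->L->C->refl->A->L'->A->R'->F->plug->E
Char 6 ('B'): step: R->4, L=4; B->plug->G->R->A->L->A->refl->C->L'->G->R'->C->plug->C
Char 7 ('D'): step: R->5, L=4; D->plug->D->R->G->L->C->refl->A->L'->A->R'->A->plug->A
Char 8 ('D'): step: R->6, L=4; D->plug->D->R->A->L->A->refl->C->L'->G->R'->E->plug->F
Char 9 ('H'): step: R->7, L=4; H->plug->H->R->D->L->G->refl->E->L'->E->R'->B->plug->G
Char 10 ('F'): step: R->0, L->5 (L advanced); F->plug->E->R->H->L->H->refl->B->L'->F->R'->F->plug->E

E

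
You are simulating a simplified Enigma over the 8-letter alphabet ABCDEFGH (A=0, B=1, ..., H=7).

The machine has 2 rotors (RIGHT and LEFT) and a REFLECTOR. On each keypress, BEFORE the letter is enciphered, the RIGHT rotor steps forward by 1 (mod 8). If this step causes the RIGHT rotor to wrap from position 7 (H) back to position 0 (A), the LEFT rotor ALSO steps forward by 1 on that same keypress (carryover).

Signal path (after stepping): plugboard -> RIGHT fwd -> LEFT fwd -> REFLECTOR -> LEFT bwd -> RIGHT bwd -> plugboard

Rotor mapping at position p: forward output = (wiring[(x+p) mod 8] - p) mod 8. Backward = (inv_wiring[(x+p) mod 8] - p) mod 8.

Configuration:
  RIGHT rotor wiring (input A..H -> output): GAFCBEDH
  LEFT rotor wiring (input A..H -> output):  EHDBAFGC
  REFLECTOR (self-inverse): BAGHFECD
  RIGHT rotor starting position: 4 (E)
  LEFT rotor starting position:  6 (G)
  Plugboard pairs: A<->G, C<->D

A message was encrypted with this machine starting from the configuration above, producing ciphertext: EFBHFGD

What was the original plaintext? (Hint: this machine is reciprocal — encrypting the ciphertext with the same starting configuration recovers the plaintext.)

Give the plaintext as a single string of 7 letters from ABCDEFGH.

Answer: FBABHEF

Derivation:
Char 1 ('E'): step: R->5, L=6; E->plug->E->R->D->L->B->refl->A->L'->A->R'->F->plug->F
Char 2 ('F'): step: R->6, L=6; F->plug->F->R->E->L->F->refl->E->L'->B->R'->B->plug->B
Char 3 ('B'): step: R->7, L=6; B->plug->B->R->H->L->H->refl->D->L'->F->R'->G->plug->A
Char 4 ('H'): step: R->0, L->7 (L advanced); H->plug->H->R->H->L->H->refl->D->L'->A->R'->B->plug->B
Char 5 ('F'): step: R->1, L=7; F->plug->F->R->C->L->A->refl->B->L'->F->R'->H->plug->H
Char 6 ('G'): step: R->2, L=7; G->plug->A->R->D->L->E->refl->F->L'->B->R'->E->plug->E
Char 7 ('D'): step: R->3, L=7; D->plug->C->R->B->L->F->refl->E->L'->D->R'->F->plug->F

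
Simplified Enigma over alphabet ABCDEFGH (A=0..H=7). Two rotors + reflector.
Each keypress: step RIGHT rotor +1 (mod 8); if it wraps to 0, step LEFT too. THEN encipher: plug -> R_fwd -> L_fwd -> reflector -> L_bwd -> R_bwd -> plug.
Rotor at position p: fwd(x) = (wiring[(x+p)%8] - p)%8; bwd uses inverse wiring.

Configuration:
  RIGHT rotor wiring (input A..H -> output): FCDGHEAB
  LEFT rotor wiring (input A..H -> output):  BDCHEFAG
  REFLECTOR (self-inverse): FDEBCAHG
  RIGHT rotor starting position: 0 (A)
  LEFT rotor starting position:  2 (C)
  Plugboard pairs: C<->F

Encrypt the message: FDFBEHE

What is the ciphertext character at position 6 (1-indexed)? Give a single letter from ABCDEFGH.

Char 1 ('F'): step: R->1, L=2; F->plug->C->R->F->L->E->refl->C->L'->C->R'->B->plug->B
Char 2 ('D'): step: R->2, L=2; D->plug->D->R->C->L->C->refl->E->L'->F->R'->C->plug->F
Char 3 ('F'): step: R->3, L=2; F->plug->C->R->B->L->F->refl->A->L'->A->R'->H->plug->H
Char 4 ('B'): step: R->4, L=2; B->plug->B->R->A->L->A->refl->F->L'->B->R'->E->plug->E
Char 5 ('E'): step: R->5, L=2; E->plug->E->R->F->L->E->refl->C->L'->C->R'->H->plug->H
Char 6 ('H'): step: R->6, L=2; H->plug->H->R->G->L->H->refl->G->L'->E->R'->D->plug->D

D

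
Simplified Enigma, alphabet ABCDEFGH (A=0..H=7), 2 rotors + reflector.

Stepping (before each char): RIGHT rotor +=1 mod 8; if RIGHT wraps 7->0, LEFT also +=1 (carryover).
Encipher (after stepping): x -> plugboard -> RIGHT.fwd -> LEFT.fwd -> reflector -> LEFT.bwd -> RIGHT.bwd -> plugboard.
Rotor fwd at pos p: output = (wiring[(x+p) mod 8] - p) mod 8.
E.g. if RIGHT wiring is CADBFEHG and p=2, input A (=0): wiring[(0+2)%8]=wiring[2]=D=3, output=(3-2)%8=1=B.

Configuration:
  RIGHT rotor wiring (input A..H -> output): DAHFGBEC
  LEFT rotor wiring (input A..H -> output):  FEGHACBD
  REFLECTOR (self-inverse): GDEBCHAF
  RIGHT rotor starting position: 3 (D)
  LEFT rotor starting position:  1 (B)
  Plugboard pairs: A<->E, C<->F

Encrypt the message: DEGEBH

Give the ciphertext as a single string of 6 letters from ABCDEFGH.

Char 1 ('D'): step: R->4, L=1; D->plug->D->R->G->L->C->refl->E->L'->H->R'->E->plug->A
Char 2 ('E'): step: R->5, L=1; E->plug->A->R->E->L->B->refl->D->L'->A->R'->G->plug->G
Char 3 ('G'): step: R->6, L=1; G->plug->G->R->A->L->D->refl->B->L'->E->R'->B->plug->B
Char 4 ('E'): step: R->7, L=1; E->plug->A->R->D->L->H->refl->F->L'->B->R'->C->plug->F
Char 5 ('B'): step: R->0, L->2 (L advanced); B->plug->B->R->A->L->E->refl->C->L'->H->R'->C->plug->F
Char 6 ('H'): step: R->1, L=2; H->plug->H->R->C->L->G->refl->A->L'->D->R'->F->plug->C

Answer: AGBFFC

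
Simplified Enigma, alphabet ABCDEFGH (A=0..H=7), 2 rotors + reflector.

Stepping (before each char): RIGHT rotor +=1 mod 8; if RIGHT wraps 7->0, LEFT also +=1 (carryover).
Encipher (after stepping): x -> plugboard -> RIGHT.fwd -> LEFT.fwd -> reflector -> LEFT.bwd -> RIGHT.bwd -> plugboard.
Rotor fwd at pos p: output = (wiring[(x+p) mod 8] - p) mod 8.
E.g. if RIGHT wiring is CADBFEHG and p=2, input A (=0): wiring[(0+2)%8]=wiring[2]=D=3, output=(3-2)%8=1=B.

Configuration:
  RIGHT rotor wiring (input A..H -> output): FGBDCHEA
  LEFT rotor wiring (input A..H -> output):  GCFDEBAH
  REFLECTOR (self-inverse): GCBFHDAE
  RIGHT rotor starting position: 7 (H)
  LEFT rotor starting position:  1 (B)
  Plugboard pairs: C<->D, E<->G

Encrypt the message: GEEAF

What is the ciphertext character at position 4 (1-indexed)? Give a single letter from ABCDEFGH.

Char 1 ('G'): step: R->0, L->2 (L advanced); G->plug->E->R->C->L->C->refl->B->L'->B->R'->C->plug->D
Char 2 ('E'): step: R->1, L=2; E->plug->G->R->H->L->A->refl->G->L'->E->R'->H->plug->H
Char 3 ('E'): step: R->2, L=2; E->plug->G->R->D->L->H->refl->E->L'->G->R'->F->plug->F
Char 4 ('A'): step: R->3, L=2; A->plug->A->R->A->L->D->refl->F->L'->F->R'->E->plug->G

G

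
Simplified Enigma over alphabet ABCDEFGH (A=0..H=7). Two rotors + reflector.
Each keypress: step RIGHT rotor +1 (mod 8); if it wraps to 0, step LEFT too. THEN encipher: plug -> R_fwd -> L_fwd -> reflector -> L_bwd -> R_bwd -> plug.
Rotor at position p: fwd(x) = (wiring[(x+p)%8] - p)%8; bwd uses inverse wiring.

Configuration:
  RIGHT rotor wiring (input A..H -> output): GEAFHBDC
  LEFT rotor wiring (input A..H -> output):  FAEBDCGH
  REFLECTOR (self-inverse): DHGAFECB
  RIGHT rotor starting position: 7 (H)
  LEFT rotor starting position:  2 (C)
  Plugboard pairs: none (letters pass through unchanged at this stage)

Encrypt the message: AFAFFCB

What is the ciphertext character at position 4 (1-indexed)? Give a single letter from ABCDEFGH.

Char 1 ('A'): step: R->0, L->3 (L advanced); A->plug->A->R->G->L->F->refl->E->L'->E->R'->B->plug->B
Char 2 ('F'): step: R->1, L=3; F->plug->F->R->C->L->H->refl->B->L'->H->R'->B->plug->B
Char 3 ('A'): step: R->2, L=3; A->plug->A->R->G->L->F->refl->E->L'->E->R'->G->plug->G
Char 4 ('F'): step: R->3, L=3; F->plug->F->R->D->L->D->refl->A->L'->B->R'->G->plug->G

G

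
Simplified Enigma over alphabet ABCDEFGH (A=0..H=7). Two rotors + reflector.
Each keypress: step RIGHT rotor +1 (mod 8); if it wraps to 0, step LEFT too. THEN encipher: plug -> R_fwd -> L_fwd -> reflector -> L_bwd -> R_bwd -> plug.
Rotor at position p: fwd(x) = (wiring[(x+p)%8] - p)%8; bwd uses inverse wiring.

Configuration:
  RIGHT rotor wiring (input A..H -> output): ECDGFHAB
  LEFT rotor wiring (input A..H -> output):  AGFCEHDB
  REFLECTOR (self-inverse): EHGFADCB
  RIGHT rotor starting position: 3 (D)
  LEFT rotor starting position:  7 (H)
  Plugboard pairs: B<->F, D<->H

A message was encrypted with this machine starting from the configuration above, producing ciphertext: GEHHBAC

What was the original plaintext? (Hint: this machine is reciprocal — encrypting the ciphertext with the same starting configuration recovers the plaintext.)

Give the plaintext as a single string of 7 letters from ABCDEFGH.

Char 1 ('G'): step: R->4, L=7; G->plug->G->R->H->L->E->refl->A->L'->G->R'->F->plug->B
Char 2 ('E'): step: R->5, L=7; E->plug->E->R->F->L->F->refl->D->L'->E->R'->C->plug->C
Char 3 ('H'): step: R->6, L=7; H->plug->D->R->E->L->D->refl->F->L'->F->R'->E->plug->E
Char 4 ('H'): step: R->7, L=7; H->plug->D->R->E->L->D->refl->F->L'->F->R'->B->plug->F
Char 5 ('B'): step: R->0, L->0 (L advanced); B->plug->F->R->H->L->B->refl->H->L'->F->R'->E->plug->E
Char 6 ('A'): step: R->1, L=0; A->plug->A->R->B->L->G->refl->C->L'->D->R'->H->plug->D
Char 7 ('C'): step: R->2, L=0; C->plug->C->R->D->L->C->refl->G->L'->B->R'->A->plug->A

Answer: BCEFEDA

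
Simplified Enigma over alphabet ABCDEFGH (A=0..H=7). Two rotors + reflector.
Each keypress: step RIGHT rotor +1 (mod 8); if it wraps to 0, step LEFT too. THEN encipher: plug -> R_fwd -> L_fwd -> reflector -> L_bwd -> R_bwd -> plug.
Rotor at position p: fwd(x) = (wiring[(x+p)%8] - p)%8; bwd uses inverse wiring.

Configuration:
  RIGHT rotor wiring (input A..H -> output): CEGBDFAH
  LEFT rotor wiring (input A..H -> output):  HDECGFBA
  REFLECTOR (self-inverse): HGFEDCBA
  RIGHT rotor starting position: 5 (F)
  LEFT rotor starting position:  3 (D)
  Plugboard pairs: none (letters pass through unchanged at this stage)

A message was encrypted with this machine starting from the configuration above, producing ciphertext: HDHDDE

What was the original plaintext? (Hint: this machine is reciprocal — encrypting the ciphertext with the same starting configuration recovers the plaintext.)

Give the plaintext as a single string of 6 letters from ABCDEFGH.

Answer: FBDCAH

Derivation:
Char 1 ('H'): step: R->6, L=3; H->plug->H->R->H->L->B->refl->G->L'->D->R'->F->plug->F
Char 2 ('D'): step: R->7, L=3; D->plug->D->R->H->L->B->refl->G->L'->D->R'->B->plug->B
Char 3 ('H'): step: R->0, L->4 (L advanced); H->plug->H->R->H->L->G->refl->B->L'->B->R'->D->plug->D
Char 4 ('D'): step: R->1, L=4; D->plug->D->R->C->L->F->refl->C->L'->A->R'->C->plug->C
Char 5 ('D'): step: R->2, L=4; D->plug->D->R->D->L->E->refl->D->L'->E->R'->A->plug->A
Char 6 ('E'): step: R->3, L=4; E->plug->E->R->E->L->D->refl->E->L'->D->R'->H->plug->H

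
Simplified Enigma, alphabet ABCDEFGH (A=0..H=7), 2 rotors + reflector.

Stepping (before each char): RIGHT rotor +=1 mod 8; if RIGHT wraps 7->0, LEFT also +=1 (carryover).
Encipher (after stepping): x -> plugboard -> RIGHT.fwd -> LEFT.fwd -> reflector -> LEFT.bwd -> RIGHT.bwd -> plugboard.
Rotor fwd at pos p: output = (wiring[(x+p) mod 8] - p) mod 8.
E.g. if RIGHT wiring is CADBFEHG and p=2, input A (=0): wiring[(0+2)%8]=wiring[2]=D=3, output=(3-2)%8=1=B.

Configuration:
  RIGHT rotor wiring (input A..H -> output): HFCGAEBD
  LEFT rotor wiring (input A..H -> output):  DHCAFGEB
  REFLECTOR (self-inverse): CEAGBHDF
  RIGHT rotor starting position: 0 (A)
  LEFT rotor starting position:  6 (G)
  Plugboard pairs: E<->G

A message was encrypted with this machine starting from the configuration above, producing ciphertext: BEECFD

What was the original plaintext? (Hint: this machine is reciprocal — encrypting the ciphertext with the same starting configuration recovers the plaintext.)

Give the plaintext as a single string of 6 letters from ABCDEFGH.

Char 1 ('B'): step: R->1, L=6; B->plug->B->R->B->L->D->refl->G->L'->A->R'->F->plug->F
Char 2 ('E'): step: R->2, L=6; E->plug->G->R->F->L->C->refl->A->L'->H->R'->E->plug->G
Char 3 ('E'): step: R->3, L=6; E->plug->G->R->C->L->F->refl->H->L'->G->R'->D->plug->D
Char 4 ('C'): step: R->4, L=6; C->plug->C->R->F->L->C->refl->A->L'->H->R'->D->plug->D
Char 5 ('F'): step: R->5, L=6; F->plug->F->R->F->L->C->refl->A->L'->H->R'->A->plug->A
Char 6 ('D'): step: R->6, L=6; D->plug->D->R->H->L->A->refl->C->L'->F->R'->B->plug->B

Answer: FGDDAB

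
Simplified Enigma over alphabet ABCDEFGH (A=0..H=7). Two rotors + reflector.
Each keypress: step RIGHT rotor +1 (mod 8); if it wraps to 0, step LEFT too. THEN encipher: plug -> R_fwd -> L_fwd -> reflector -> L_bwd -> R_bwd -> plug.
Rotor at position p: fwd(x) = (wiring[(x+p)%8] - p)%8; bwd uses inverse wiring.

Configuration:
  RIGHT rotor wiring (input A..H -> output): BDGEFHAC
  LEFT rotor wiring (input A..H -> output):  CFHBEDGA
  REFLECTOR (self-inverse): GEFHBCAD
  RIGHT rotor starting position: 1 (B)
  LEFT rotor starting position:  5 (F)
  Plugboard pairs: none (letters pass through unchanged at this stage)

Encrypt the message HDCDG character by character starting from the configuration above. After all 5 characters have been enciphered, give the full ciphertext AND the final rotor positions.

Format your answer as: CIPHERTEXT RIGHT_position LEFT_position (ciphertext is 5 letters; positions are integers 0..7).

Char 1 ('H'): step: R->2, L=5; H->plug->H->R->B->L->B->refl->E->L'->G->R'->E->plug->E
Char 2 ('D'): step: R->3, L=5; D->plug->D->R->F->L->C->refl->F->L'->D->R'->H->plug->H
Char 3 ('C'): step: R->4, L=5; C->plug->C->R->E->L->A->refl->G->L'->A->R'->H->plug->H
Char 4 ('D'): step: R->5, L=5; D->plug->D->R->E->L->A->refl->G->L'->A->R'->H->plug->H
Char 5 ('G'): step: R->6, L=5; G->plug->G->R->H->L->H->refl->D->L'->C->R'->A->plug->A
Final: ciphertext=EHHHA, RIGHT=6, LEFT=5

Answer: EHHHA 6 5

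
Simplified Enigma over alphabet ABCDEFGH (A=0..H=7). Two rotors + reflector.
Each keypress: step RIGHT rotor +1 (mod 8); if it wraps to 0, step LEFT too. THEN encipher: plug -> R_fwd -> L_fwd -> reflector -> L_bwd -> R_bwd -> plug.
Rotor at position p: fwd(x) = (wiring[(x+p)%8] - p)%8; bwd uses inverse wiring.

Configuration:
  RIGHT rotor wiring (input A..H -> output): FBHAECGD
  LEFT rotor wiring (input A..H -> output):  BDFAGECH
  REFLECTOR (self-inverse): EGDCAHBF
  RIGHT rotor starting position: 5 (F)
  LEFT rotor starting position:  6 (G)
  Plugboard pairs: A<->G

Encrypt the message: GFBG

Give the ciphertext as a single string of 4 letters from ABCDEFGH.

Char 1 ('G'): step: R->6, L=6; G->plug->A->R->A->L->E->refl->A->L'->G->R'->G->plug->A
Char 2 ('F'): step: R->7, L=6; F->plug->F->R->F->L->C->refl->D->L'->C->R'->C->plug->C
Char 3 ('B'): step: R->0, L->7 (L advanced); B->plug->B->R->B->L->C->refl->D->L'->H->R'->C->plug->C
Char 4 ('G'): step: R->1, L=7; G->plug->A->R->A->L->A->refl->E->L'->C->R'->G->plug->A

Answer: ACCA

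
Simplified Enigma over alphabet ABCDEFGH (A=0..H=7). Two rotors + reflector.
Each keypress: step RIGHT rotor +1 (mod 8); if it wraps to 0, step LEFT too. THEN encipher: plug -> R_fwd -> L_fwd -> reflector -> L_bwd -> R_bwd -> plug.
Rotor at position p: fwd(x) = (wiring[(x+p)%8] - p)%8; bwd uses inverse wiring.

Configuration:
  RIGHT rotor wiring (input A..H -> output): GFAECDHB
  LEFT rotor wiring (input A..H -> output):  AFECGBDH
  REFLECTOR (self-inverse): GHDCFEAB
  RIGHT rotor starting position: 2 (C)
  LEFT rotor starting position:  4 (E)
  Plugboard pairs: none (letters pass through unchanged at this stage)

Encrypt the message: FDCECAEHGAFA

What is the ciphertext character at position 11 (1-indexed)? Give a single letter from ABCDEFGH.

Char 1 ('F'): step: R->3, L=4; F->plug->F->R->D->L->D->refl->C->L'->A->R'->C->plug->C
Char 2 ('D'): step: R->4, L=4; D->plug->D->R->F->L->B->refl->H->L'->C->R'->E->plug->E
Char 3 ('C'): step: R->5, L=4; C->plug->C->R->E->L->E->refl->F->L'->B->R'->D->plug->D
Char 4 ('E'): step: R->6, L=4; E->plug->E->R->C->L->H->refl->B->L'->F->R'->H->plug->H
Char 5 ('C'): step: R->7, L=4; C->plug->C->R->G->L->A->refl->G->L'->H->R'->B->plug->B
Char 6 ('A'): step: R->0, L->5 (L advanced); A->plug->A->R->G->L->F->refl->E->L'->A->R'->C->plug->C
Char 7 ('E'): step: R->1, L=5; E->plug->E->R->C->L->C->refl->D->L'->D->R'->C->plug->C
Char 8 ('H'): step: R->2, L=5; H->plug->H->R->D->L->D->refl->C->L'->C->R'->B->plug->B
Char 9 ('G'): step: R->3, L=5; G->plug->G->R->C->L->C->refl->D->L'->D->R'->F->plug->F
Char 10 ('A'): step: R->4, L=5; A->plug->A->R->G->L->F->refl->E->L'->A->R'->H->plug->H
Char 11 ('F'): step: R->5, L=5; F->plug->F->R->D->L->D->refl->C->L'->C->R'->B->plug->B

B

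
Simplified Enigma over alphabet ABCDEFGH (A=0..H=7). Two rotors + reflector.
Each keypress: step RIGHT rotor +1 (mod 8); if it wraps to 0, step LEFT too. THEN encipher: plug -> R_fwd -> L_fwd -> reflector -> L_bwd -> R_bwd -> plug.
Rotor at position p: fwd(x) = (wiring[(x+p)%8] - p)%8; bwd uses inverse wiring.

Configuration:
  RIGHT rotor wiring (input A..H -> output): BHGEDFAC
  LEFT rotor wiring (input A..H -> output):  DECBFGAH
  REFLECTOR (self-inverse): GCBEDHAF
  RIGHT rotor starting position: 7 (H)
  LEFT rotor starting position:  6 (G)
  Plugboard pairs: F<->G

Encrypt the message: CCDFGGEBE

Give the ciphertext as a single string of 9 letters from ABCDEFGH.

Char 1 ('C'): step: R->0, L->7 (L advanced); C->plug->C->R->G->L->H->refl->F->L'->C->R'->H->plug->H
Char 2 ('C'): step: R->1, L=7; C->plug->C->R->D->L->D->refl->E->L'->B->R'->G->plug->F
Char 3 ('D'): step: R->2, L=7; D->plug->D->R->D->L->D->refl->E->L'->B->R'->C->plug->C
Char 4 ('F'): step: R->3, L=7; F->plug->G->R->E->L->C->refl->B->L'->H->R'->E->plug->E
Char 5 ('G'): step: R->4, L=7; G->plug->F->R->D->L->D->refl->E->L'->B->R'->B->plug->B
Char 6 ('G'): step: R->5, L=7; G->plug->F->R->B->L->E->refl->D->L'->D->R'->B->plug->B
Char 7 ('E'): step: R->6, L=7; E->plug->E->R->A->L->A->refl->G->L'->F->R'->G->plug->F
Char 8 ('B'): step: R->7, L=7; B->plug->B->R->C->L->F->refl->H->L'->G->R'->G->plug->F
Char 9 ('E'): step: R->0, L->0 (L advanced); E->plug->E->R->D->L->B->refl->C->L'->C->R'->H->plug->H

Answer: HFCEBBFFH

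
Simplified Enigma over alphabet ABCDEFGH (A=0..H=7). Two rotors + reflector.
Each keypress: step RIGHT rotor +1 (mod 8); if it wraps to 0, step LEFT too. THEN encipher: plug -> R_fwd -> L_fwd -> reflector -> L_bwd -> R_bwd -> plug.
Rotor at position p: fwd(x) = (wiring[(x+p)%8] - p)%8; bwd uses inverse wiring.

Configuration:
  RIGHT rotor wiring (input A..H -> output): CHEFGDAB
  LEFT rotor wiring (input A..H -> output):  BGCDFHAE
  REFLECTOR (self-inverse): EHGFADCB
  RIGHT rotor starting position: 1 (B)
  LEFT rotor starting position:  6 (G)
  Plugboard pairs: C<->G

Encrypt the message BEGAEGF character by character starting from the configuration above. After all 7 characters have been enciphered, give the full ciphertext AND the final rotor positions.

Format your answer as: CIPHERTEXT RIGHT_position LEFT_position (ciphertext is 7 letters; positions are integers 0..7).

Char 1 ('B'): step: R->2, L=6; B->plug->B->R->D->L->A->refl->E->L'->E->R'->C->plug->G
Char 2 ('E'): step: R->3, L=6; E->plug->E->R->G->L->H->refl->B->L'->H->R'->F->plug->F
Char 3 ('G'): step: R->4, L=6; G->plug->C->R->E->L->E->refl->A->L'->D->R'->F->plug->F
Char 4 ('A'): step: R->5, L=6; A->plug->A->R->G->L->H->refl->B->L'->H->R'->F->plug->F
Char 5 ('E'): step: R->6, L=6; E->plug->E->R->G->L->H->refl->B->L'->H->R'->F->plug->F
Char 6 ('G'): step: R->7, L=6; G->plug->C->R->A->L->C->refl->G->L'->B->R'->H->plug->H
Char 7 ('F'): step: R->0, L->7 (L advanced); F->plug->F->R->D->L->D->refl->F->L'->A->R'->G->plug->C
Final: ciphertext=GFFFFHC, RIGHT=0, LEFT=7

Answer: GFFFFHC 0 7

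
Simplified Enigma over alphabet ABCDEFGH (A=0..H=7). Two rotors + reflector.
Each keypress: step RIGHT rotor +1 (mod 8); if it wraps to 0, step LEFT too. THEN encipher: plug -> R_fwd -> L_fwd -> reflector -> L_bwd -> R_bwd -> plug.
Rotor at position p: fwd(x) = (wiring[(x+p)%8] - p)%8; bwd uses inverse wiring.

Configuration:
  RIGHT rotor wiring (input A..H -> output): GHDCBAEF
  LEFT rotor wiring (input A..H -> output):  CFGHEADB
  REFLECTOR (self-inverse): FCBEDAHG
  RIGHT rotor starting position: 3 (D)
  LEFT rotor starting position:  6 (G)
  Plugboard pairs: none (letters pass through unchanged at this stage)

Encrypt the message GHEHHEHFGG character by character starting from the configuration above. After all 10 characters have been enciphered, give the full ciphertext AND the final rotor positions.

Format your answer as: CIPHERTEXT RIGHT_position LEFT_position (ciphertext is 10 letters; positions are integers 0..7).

Char 1 ('G'): step: R->4, L=6; G->plug->G->R->H->L->C->refl->B->L'->F->R'->A->plug->A
Char 2 ('H'): step: R->5, L=6; H->plug->H->R->E->L->A->refl->F->L'->A->R'->C->plug->C
Char 3 ('E'): step: R->6, L=6; E->plug->E->R->F->L->B->refl->C->L'->H->R'->B->plug->B
Char 4 ('H'): step: R->7, L=6; H->plug->H->R->F->L->B->refl->C->L'->H->R'->B->plug->B
Char 5 ('H'): step: R->0, L->7 (L advanced); H->plug->H->R->F->L->F->refl->A->L'->E->R'->G->plug->G
Char 6 ('E'): step: R->1, L=7; E->plug->E->R->H->L->E->refl->D->L'->B->R'->C->plug->C
Char 7 ('H'): step: R->2, L=7; H->plug->H->R->F->L->F->refl->A->L'->E->R'->G->plug->G
Char 8 ('F'): step: R->3, L=7; F->plug->F->R->D->L->H->refl->G->L'->C->R'->E->plug->E
Char 9 ('G'): step: R->4, L=7; G->plug->G->R->H->L->E->refl->D->L'->B->R'->D->plug->D
Char 10 ('G'): step: R->5, L=7; G->plug->G->R->F->L->F->refl->A->L'->E->R'->H->plug->H
Final: ciphertext=ACBBGCGEDH, RIGHT=5, LEFT=7

Answer: ACBBGCGEDH 5 7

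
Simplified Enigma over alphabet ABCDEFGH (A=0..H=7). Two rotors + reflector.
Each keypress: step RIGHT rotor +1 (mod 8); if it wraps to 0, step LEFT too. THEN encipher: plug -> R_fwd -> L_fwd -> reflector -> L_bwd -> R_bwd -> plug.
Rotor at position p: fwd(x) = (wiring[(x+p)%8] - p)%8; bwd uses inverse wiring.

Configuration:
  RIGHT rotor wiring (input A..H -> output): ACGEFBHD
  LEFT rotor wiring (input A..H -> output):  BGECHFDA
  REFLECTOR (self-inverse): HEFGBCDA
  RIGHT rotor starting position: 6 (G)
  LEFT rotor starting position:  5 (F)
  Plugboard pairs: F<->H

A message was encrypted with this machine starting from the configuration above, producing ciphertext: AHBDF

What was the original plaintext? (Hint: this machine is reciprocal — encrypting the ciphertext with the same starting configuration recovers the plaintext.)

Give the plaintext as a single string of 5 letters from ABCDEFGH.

Char 1 ('A'): step: R->7, L=5; A->plug->A->R->E->L->B->refl->E->L'->D->R'->C->plug->C
Char 2 ('H'): step: R->0, L->6 (L advanced); H->plug->F->R->B->L->C->refl->F->L'->A->R'->A->plug->A
Char 3 ('B'): step: R->1, L=6; B->plug->B->R->F->L->E->refl->B->L'->G->R'->F->plug->H
Char 4 ('D'): step: R->2, L=6; D->plug->D->R->H->L->H->refl->A->L'->D->R'->C->plug->C
Char 5 ('F'): step: R->3, L=6; F->plug->H->R->D->L->A->refl->H->L'->H->R'->G->plug->G

Answer: CAHCG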